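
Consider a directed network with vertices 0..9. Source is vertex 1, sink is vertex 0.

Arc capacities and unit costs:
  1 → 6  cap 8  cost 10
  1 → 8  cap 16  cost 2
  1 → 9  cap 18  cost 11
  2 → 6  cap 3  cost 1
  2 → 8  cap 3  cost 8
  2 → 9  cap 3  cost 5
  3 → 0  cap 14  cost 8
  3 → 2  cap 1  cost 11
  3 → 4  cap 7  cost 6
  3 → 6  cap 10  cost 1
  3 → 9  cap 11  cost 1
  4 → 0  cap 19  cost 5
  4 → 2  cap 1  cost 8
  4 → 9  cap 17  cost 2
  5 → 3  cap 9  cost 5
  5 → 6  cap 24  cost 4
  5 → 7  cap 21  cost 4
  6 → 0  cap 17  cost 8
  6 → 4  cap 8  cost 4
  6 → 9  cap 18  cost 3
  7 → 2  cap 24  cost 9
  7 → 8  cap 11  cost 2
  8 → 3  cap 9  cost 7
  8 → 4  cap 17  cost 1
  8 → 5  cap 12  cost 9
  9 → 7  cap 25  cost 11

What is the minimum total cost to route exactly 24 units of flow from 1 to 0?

Minimum cost for 24 units: 272

shortest-cost path #1: 1→8→4→0 push 16 @ unit cost 8 (adds 128)
shortest-cost path #2: 1→6→0 push 8 @ unit cost 18 (adds 144)
total cost = 272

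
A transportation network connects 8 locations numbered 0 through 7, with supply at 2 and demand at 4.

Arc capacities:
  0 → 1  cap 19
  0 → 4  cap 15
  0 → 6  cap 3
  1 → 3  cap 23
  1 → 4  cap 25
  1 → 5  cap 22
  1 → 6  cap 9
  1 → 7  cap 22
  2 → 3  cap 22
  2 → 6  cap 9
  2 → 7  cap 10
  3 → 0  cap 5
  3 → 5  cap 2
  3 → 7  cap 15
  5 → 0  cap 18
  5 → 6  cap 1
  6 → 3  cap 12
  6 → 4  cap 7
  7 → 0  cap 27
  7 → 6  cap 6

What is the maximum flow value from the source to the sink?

augment #1: 2→6→4 bottleneck 7, total now 7
augment #2: 2→3→0→4 bottleneck 5, total now 12
augment #3: 2→7→0→4 bottleneck 10, total now 22
augment #4: 2→3→5→0→1→4 bottleneck 2, total now 24
augment #5: 2→3→7→0→1→4 bottleneck 15, total now 39

Maximum flow value: 39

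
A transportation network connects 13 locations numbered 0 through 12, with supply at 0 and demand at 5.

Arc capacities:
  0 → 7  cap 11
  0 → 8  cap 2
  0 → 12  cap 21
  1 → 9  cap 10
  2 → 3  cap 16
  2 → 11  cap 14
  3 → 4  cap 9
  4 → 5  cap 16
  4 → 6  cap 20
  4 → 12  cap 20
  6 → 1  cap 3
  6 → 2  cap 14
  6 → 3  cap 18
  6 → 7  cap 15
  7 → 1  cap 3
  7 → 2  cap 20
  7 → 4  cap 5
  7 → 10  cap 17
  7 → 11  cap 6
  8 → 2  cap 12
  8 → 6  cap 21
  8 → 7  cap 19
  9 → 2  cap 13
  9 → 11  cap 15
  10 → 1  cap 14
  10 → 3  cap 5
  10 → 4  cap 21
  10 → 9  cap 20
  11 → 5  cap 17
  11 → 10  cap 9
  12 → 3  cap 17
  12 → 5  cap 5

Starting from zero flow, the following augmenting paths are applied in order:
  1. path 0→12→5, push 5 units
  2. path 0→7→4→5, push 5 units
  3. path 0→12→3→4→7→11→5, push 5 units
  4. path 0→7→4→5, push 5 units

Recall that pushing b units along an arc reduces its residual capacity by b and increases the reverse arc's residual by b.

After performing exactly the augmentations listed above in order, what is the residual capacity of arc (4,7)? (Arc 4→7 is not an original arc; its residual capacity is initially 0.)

Residual capacity of (4,7): 5

after path 1 (0→12→5, push 5): res(4,7)=0
after path 2 (0→7→4→5, push 5): res(4,7)=5
after path 3 (0→12→3→4→7→11→5, push 5): res(4,7)=0
after path 4 (0→7→4→5, push 5): res(4,7)=5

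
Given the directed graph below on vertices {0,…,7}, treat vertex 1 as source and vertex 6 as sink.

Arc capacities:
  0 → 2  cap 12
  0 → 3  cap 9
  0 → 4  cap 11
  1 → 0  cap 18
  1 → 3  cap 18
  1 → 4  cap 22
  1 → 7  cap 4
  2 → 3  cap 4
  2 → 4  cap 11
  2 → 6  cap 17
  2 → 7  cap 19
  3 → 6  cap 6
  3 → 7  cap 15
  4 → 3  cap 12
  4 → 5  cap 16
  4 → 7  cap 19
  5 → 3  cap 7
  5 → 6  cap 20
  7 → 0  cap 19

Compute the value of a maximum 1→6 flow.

Maximum flow value: 34

augment #1: 1→3→6 bottleneck 6, total now 6
augment #2: 1→0→2→6 bottleneck 12, total now 18
augment #3: 1→4→5→6 bottleneck 16, total now 34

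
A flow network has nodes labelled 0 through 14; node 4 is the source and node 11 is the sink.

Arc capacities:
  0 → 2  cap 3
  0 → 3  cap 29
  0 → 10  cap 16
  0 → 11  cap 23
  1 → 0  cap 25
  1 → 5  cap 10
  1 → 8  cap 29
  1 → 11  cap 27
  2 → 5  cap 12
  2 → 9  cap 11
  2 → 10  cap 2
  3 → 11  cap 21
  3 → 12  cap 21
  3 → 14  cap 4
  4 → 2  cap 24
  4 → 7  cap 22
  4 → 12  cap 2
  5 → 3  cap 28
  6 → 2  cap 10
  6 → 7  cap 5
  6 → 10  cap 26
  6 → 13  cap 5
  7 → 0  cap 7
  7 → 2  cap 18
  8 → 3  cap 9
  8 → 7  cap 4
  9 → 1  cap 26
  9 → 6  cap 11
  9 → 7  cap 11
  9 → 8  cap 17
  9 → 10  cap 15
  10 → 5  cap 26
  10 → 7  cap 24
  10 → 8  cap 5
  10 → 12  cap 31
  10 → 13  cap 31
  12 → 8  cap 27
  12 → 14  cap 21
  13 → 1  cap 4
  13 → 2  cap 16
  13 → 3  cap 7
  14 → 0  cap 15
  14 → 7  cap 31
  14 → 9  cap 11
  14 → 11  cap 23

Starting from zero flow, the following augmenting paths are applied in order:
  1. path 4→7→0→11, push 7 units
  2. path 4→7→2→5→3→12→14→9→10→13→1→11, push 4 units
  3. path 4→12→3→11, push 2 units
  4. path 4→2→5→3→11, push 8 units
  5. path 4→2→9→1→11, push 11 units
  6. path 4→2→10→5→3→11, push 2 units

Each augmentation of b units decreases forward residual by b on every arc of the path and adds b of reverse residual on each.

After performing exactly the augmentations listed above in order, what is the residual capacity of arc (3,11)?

after path 1 (4→7→0→11, push 7): res(3,11)=21
after path 2 (4→7→2→5→3→12→14→9→10→13→1→11, push 4): res(3,11)=21
after path 3 (4→12→3→11, push 2): res(3,11)=19
after path 4 (4→2→5→3→11, push 8): res(3,11)=11
after path 5 (4→2→9→1→11, push 11): res(3,11)=11
after path 6 (4→2→10→5→3→11, push 2): res(3,11)=9

Residual capacity of (3,11): 9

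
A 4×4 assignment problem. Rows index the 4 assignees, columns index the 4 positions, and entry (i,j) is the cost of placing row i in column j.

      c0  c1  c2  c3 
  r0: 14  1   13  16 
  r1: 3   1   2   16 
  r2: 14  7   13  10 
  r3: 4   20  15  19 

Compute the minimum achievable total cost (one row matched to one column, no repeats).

Minimum assignment cost: 17

optimal assignment: row0→col1 (cost 1), row1→col2 (cost 2), row2→col3 (cost 10), row3→col0 (cost 4)
total = 1 + 2 + 10 + 4 = 17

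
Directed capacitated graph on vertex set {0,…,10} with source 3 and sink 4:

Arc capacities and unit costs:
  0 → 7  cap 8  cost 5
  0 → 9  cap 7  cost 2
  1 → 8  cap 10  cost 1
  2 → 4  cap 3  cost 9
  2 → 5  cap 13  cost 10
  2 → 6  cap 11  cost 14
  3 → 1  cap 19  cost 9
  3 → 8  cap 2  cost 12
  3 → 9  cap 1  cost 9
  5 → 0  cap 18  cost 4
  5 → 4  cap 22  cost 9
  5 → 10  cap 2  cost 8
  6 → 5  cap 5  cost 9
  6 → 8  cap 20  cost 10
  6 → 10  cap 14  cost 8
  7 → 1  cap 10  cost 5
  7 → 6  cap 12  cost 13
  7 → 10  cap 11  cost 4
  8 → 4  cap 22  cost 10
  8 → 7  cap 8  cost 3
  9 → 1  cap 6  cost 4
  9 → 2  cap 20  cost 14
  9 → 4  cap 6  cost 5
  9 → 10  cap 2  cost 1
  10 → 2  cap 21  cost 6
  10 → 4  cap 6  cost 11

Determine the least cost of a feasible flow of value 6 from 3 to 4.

Minimum cost for 6 units: 114

shortest-cost path #1: 3→9→4 push 1 @ unit cost 14 (adds 14)
shortest-cost path #2: 3→1→8→4 push 5 @ unit cost 20 (adds 100)
total cost = 114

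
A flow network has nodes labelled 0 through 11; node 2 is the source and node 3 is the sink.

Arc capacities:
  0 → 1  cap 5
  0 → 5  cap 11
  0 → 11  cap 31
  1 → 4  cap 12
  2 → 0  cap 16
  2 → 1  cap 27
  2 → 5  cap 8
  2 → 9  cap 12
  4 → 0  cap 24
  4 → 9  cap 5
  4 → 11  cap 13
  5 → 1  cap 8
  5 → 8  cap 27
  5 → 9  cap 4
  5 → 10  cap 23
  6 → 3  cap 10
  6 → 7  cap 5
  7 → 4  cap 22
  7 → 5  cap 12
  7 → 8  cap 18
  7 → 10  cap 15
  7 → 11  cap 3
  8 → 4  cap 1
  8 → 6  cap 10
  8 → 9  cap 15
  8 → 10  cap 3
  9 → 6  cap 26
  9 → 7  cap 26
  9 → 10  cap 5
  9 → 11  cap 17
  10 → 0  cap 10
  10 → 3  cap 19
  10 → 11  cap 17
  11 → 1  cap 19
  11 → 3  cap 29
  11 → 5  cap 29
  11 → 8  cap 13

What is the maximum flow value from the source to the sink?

augment #1: 2→0→11→3 bottleneck 16, total now 16
augment #2: 2→5→10→3 bottleneck 8, total now 24
augment #3: 2→9→6→3 bottleneck 10, total now 34
augment #4: 2→9→10→3 bottleneck 2, total now 36
augment #5: 2→1→4→11→3 bottleneck 12, total now 48

Maximum flow value: 48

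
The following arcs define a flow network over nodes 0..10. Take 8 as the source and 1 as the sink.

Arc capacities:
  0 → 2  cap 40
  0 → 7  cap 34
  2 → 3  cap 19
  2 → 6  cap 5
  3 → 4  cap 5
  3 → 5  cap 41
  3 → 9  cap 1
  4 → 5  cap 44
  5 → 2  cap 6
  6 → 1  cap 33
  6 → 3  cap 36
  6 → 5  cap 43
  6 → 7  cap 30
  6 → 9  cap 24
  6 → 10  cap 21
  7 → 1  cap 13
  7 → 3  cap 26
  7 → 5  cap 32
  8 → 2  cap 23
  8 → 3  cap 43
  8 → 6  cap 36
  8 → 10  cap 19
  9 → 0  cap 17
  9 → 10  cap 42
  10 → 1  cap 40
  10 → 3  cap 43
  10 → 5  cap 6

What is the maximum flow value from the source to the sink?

augment #1: 8→6→1 bottleneck 33, total now 33
augment #2: 8→10→1 bottleneck 19, total now 52
augment #3: 8→6→7→1 bottleneck 3, total now 55
augment #4: 8→2→6→7→1 bottleneck 5, total now 60
augment #5: 8→3→9→10→1 bottleneck 1, total now 61

Maximum flow value: 61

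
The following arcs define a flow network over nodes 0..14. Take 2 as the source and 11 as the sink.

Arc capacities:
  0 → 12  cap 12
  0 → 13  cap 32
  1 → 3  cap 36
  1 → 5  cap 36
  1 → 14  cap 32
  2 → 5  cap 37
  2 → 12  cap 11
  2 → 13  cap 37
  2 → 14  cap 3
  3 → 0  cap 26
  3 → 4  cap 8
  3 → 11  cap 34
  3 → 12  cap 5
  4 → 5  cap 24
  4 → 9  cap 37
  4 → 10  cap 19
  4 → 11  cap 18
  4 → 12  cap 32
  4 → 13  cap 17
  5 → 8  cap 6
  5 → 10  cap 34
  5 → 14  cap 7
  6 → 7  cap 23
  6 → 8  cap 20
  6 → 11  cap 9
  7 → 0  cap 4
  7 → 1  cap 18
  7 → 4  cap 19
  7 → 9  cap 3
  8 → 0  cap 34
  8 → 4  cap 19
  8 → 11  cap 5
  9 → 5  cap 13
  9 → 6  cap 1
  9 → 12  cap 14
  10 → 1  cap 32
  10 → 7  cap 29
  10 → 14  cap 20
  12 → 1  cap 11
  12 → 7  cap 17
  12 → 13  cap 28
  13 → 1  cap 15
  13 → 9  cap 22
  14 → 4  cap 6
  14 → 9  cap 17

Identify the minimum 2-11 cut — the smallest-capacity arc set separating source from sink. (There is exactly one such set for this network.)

augment #1: 2→5→8→11 push 5
augment #2: 2→14→4→11 push 3
augment #3: 2→5→8→4→11 push 1
augment #4: 2→5→14→4→11 push 3
augment #5: 2→12→1→3→11 push 11
augment #6: 2→13→1→3→11 push 15
augment #7: 2→13→9→6→11 push 1
augment #8: 2→5→10→1→3→11 push 8
augment #9: 2→5→10→7→4→11 push 11
max flow = 58; residual-reachable set from 2 gives S-side
cut edges (S→T): {(3,11), (4,11), (8,11), (9,6)} total cap 58

Min-cut arcs: {(3,11), (4,11), (8,11), (9,6)} (total capacity 58)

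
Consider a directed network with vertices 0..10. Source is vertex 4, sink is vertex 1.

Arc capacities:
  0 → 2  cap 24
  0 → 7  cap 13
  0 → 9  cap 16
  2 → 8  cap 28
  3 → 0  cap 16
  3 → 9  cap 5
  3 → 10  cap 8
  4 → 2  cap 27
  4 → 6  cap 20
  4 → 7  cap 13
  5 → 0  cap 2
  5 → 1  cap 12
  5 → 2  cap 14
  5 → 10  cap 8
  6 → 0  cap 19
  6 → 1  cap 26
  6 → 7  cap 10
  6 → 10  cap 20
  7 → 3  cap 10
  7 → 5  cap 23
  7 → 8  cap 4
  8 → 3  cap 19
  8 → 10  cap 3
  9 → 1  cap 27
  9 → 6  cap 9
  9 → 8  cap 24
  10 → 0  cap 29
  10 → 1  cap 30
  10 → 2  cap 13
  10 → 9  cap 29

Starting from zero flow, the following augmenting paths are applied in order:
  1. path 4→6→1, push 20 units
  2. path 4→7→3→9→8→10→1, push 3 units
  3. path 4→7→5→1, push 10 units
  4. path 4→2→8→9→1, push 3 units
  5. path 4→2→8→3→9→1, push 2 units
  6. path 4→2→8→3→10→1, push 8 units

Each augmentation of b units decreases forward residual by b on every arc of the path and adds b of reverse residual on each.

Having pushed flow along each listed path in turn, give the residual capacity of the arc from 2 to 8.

after path 1 (4→6→1, push 20): res(2,8)=28
after path 2 (4→7→3→9→8→10→1, push 3): res(2,8)=28
after path 3 (4→7→5→1, push 10): res(2,8)=28
after path 4 (4→2→8→9→1, push 3): res(2,8)=25
after path 5 (4→2→8→3→9→1, push 2): res(2,8)=23
after path 6 (4→2→8→3→10→1, push 8): res(2,8)=15

Residual capacity of (2,8): 15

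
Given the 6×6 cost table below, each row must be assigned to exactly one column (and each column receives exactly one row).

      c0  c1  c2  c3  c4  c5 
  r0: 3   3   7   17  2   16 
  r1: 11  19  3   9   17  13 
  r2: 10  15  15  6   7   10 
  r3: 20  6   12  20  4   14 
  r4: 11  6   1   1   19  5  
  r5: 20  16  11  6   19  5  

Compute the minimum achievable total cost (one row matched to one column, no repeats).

optimal assignment: row0→col0 (cost 3), row1→col2 (cost 3), row2→col4 (cost 7), row3→col1 (cost 6), row4→col3 (cost 1), row5→col5 (cost 5)
total = 3 + 3 + 7 + 6 + 1 + 5 = 25

Minimum assignment cost: 25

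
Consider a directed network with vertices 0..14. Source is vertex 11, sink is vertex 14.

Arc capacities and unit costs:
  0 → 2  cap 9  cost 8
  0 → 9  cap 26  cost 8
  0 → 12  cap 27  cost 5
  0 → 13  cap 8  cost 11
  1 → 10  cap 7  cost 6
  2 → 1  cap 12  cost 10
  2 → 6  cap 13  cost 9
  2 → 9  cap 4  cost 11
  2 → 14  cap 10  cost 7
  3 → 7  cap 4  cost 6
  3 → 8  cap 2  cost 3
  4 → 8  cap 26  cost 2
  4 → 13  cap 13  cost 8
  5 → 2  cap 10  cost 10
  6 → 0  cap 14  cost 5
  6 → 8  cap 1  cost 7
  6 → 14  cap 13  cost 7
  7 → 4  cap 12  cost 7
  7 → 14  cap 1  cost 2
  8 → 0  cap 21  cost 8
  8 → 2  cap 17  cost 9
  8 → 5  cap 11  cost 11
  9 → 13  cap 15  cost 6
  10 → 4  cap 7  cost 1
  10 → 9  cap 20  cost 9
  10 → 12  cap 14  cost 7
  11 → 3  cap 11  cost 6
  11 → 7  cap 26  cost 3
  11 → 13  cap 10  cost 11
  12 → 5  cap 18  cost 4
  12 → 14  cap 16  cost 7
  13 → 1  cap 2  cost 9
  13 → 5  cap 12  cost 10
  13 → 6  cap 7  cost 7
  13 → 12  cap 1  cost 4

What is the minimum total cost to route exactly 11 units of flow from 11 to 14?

Minimum cost for 11 units: 252

shortest-cost path #1: 11→7→14 push 1 @ unit cost 5 (adds 5)
shortest-cost path #2: 11→13→12→14 push 1 @ unit cost 22 (adds 22)
shortest-cost path #3: 11→13→6→14 push 7 @ unit cost 25 (adds 175)
shortest-cost path #4: 11→3→8→2→14 push 2 @ unit cost 25 (adds 50)
total cost = 252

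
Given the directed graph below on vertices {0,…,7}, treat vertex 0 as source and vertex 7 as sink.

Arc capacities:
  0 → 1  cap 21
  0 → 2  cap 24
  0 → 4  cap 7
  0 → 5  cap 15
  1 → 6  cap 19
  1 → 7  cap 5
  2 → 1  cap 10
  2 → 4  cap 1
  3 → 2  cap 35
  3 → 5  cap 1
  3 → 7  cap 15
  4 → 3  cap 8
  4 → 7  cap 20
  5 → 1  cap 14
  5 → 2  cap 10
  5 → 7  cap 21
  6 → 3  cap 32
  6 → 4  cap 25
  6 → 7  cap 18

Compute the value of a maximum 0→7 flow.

augment #1: 0→1→7 bottleneck 5, total now 5
augment #2: 0→4→7 bottleneck 7, total now 12
augment #3: 0→5→7 bottleneck 15, total now 27
augment #4: 0→1→6→7 bottleneck 16, total now 43
augment #5: 0→2→4→7 bottleneck 1, total now 44
augment #6: 0→2→1→6→7 bottleneck 2, total now 46
augment #7: 0→2→1→6→3→7 bottleneck 1, total now 47

Maximum flow value: 47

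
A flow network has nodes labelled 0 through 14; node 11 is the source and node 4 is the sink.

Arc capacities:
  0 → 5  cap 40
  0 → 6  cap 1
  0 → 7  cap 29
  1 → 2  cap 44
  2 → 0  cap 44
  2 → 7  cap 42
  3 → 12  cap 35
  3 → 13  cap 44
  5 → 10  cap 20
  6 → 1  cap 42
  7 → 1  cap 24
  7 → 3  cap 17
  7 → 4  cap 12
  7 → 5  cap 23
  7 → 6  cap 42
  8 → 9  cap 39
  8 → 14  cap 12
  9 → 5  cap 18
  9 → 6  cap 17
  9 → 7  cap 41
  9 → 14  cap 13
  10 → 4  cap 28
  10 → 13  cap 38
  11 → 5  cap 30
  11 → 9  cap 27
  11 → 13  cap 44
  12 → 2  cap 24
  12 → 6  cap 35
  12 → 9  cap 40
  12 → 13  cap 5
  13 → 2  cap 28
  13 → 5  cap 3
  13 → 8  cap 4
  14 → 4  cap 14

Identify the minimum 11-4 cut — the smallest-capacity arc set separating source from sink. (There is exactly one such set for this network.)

Min-cut arcs: {(5,10), (7,4), (14,4)} (total capacity 46)

augment #1: 11→5→10→4 push 20
augment #2: 11→9→7→4 push 12
augment #3: 11→9→14→4 push 13
augment #4: 11→13→8→14→4 push 1
max flow = 46; residual-reachable set from 11 gives S-side
cut edges (S→T): {(5,10), (7,4), (14,4)} total cap 46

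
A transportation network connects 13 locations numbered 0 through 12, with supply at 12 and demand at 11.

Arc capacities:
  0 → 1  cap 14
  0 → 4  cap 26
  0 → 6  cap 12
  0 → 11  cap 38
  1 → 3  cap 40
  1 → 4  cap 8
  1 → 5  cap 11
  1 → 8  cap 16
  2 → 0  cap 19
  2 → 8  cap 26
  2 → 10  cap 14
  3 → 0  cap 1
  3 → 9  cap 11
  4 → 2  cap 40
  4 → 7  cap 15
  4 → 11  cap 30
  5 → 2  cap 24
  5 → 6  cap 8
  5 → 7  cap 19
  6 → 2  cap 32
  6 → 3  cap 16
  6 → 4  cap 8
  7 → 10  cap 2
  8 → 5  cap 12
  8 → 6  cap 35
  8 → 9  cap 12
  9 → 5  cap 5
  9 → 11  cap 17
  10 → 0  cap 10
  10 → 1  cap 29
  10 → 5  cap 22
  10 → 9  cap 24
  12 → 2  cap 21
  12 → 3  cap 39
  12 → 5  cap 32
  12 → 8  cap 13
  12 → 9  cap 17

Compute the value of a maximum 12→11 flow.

Maximum flow value: 61

augment #1: 12→9→11 bottleneck 17, total now 17
augment #2: 12→2→0→11 bottleneck 19, total now 36
augment #3: 12→3→0→11 bottleneck 1, total now 37
augment #4: 12→2→10→0→11 bottleneck 2, total now 39
augment #5: 12→5→6→4→11 bottleneck 8, total now 47
augment #6: 12→5→2→10→0→11 bottleneck 8, total now 55
augment #7: 12→5→2→10→1→4→11 bottleneck 4, total now 59
augment #8: 12→5→7→10→1→4→11 bottleneck 2, total now 61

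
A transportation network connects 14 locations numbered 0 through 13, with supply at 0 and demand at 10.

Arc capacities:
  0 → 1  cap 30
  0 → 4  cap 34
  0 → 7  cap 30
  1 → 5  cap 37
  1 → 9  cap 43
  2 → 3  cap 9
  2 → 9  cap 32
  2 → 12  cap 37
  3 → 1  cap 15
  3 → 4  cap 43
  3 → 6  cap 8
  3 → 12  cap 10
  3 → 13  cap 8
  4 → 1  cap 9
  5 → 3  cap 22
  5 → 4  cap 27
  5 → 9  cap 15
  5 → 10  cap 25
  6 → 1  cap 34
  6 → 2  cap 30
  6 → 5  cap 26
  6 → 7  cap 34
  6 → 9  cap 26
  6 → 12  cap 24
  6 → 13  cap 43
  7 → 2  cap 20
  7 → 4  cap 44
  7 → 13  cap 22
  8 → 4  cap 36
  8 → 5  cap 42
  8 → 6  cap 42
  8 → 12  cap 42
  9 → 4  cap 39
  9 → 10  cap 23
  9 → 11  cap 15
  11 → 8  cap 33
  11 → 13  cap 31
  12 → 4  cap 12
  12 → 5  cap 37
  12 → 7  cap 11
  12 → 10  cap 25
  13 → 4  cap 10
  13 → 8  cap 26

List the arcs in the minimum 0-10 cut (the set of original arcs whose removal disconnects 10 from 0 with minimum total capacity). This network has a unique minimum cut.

augment #1: 0→1→5→10 push 25
augment #2: 0→1→9→10 push 5
augment #3: 0→4→1→9→10 push 9
augment #4: 0→7→2→9→10 push 9
augment #5: 0→7→2→12→10 push 11
augment #6: 0→7→13→8→12→10 push 10
max flow = 69; residual-reachable set from 0 gives S-side
cut edges (S→T): {(0,1), (0,7), (4,1)} total cap 69

Min-cut arcs: {(0,1), (0,7), (4,1)} (total capacity 69)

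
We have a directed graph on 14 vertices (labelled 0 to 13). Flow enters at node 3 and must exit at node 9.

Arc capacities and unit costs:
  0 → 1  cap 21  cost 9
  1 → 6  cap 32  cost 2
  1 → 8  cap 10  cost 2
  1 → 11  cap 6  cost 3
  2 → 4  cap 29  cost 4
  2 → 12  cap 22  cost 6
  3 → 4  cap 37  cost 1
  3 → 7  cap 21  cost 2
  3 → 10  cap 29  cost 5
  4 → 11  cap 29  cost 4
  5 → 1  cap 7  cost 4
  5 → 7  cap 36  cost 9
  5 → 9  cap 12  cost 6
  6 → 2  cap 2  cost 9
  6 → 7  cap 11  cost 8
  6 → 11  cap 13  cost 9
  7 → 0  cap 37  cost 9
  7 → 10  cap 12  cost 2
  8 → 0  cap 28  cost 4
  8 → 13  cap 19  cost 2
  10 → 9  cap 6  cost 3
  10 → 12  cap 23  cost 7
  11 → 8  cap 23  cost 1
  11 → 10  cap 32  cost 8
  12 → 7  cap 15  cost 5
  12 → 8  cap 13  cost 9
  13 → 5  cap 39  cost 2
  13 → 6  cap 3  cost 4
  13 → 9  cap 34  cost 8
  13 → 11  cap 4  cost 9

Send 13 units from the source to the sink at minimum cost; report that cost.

Minimum cost for 13 units: 154

shortest-cost path #1: 3→7→10→9 push 6 @ unit cost 7 (adds 42)
shortest-cost path #2: 3→4→11→8→13→9 push 7 @ unit cost 16 (adds 112)
total cost = 154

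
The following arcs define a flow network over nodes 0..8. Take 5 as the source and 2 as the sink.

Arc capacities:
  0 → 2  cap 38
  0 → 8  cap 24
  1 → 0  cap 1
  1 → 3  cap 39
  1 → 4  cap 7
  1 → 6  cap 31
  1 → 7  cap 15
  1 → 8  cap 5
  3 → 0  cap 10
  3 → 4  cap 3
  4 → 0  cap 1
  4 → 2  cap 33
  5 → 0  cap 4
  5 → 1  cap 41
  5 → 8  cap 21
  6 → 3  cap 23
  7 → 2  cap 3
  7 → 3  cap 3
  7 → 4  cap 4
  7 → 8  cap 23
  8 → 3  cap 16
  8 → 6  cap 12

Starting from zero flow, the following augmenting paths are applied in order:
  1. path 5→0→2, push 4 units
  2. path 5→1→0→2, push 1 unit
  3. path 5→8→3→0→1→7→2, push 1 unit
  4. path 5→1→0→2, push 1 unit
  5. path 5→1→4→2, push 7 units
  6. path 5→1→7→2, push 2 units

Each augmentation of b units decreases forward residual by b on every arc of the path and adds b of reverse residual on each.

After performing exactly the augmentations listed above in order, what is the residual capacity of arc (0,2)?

after path 1 (5→0→2, push 4): res(0,2)=34
after path 2 (5→1→0→2, push 1): res(0,2)=33
after path 3 (5→8→3→0→1→7→2, push 1): res(0,2)=33
after path 4 (5→1→0→2, push 1): res(0,2)=32
after path 5 (5→1→4→2, push 7): res(0,2)=32
after path 6 (5→1→7→2, push 2): res(0,2)=32

Residual capacity of (0,2): 32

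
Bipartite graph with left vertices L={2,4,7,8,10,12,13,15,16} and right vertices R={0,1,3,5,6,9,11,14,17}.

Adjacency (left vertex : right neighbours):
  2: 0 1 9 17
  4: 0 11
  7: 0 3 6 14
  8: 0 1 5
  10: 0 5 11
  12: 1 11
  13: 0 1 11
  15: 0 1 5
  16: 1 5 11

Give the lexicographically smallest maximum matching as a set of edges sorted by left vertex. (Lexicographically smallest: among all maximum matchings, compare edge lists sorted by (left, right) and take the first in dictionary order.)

|M| = 6 (so the lex-smallest maximum matching has 6 edges)
process left vertices in ascending order; for each, take the smallest-labelled available neighbour that still permits 6 edges overall, or leave it unmatched if none does
lex-smallest matching: {2-9, 4-0, 7-3, 8-1, 10-5, 12-11}

Lex-smallest maximum matching: {(2,9), (4,0), (7,3), (8,1), (10,5), (12,11)}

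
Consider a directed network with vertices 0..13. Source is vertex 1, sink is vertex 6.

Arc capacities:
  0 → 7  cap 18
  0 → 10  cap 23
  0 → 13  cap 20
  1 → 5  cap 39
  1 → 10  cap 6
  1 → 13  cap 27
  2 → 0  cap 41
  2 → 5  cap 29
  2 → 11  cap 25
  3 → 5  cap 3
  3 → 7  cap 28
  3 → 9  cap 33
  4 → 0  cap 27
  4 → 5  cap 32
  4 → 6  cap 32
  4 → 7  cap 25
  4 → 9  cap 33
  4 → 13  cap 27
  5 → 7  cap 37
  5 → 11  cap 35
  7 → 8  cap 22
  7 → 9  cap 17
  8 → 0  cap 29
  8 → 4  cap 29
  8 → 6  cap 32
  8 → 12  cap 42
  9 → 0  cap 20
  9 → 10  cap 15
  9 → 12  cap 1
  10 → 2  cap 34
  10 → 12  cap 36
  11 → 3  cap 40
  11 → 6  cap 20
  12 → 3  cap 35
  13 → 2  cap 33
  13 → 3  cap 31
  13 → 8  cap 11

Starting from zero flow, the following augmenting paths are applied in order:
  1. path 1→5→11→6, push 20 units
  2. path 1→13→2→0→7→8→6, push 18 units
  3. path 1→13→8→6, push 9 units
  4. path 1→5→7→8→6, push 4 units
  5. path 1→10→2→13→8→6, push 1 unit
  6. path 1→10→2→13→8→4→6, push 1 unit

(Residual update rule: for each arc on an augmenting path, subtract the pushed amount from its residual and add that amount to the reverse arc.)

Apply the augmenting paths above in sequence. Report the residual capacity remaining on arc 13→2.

Residual capacity of (13,2): 17

after path 1 (1→5→11→6, push 20): res(13,2)=33
after path 2 (1→13→2→0→7→8→6, push 18): res(13,2)=15
after path 3 (1→13→8→6, push 9): res(13,2)=15
after path 4 (1→5→7→8→6, push 4): res(13,2)=15
after path 5 (1→10→2→13→8→6, push 1): res(13,2)=16
after path 6 (1→10→2→13→8→4→6, push 1): res(13,2)=17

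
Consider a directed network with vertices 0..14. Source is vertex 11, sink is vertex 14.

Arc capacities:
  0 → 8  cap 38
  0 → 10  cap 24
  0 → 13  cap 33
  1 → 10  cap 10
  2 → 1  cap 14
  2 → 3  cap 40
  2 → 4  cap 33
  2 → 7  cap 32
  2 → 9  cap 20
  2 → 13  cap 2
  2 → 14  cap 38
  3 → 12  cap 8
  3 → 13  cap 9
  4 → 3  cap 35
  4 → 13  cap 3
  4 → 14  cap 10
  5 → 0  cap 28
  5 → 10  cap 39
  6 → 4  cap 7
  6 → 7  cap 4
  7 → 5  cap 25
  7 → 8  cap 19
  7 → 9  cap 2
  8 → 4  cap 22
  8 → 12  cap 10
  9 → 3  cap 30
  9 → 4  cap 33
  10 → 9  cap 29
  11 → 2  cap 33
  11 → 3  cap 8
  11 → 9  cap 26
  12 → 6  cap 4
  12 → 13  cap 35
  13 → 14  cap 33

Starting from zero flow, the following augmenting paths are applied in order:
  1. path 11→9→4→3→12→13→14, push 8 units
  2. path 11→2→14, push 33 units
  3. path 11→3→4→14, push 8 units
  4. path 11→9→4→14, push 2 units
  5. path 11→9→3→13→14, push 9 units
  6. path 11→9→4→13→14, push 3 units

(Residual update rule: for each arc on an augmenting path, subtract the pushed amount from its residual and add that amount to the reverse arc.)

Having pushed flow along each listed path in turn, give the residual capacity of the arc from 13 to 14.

Residual capacity of (13,14): 13

after path 1 (11→9→4→3→12→13→14, push 8): res(13,14)=25
after path 2 (11→2→14, push 33): res(13,14)=25
after path 3 (11→3→4→14, push 8): res(13,14)=25
after path 4 (11→9→4→14, push 2): res(13,14)=25
after path 5 (11→9→3→13→14, push 9): res(13,14)=16
after path 6 (11→9→4→13→14, push 3): res(13,14)=13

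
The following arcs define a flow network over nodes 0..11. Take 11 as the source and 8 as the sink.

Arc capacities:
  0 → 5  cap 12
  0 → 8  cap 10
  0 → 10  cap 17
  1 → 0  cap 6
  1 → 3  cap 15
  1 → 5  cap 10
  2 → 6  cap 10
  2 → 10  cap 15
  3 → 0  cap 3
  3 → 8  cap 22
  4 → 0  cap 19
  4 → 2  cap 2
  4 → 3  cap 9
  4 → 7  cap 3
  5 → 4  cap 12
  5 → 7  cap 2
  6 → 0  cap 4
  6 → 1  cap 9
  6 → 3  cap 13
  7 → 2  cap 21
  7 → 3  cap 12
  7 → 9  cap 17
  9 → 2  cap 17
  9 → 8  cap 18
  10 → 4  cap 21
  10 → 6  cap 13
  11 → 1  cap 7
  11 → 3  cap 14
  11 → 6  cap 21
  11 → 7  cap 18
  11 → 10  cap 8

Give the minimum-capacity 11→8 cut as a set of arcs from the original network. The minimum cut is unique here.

augment #1: 11→3→8 push 14
augment #2: 11→1→0→8 push 6
augment #3: 11→1→3→8 push 1
augment #4: 11→6→0→8 push 4
augment #5: 11→6→3→8 push 7
augment #6: 11→7→9→8 push 17
max flow = 49; residual-reachable set from 11 gives S-side
cut edges (S→T): {(0,8), (3,8), (7,9)} total cap 49

Min-cut arcs: {(0,8), (3,8), (7,9)} (total capacity 49)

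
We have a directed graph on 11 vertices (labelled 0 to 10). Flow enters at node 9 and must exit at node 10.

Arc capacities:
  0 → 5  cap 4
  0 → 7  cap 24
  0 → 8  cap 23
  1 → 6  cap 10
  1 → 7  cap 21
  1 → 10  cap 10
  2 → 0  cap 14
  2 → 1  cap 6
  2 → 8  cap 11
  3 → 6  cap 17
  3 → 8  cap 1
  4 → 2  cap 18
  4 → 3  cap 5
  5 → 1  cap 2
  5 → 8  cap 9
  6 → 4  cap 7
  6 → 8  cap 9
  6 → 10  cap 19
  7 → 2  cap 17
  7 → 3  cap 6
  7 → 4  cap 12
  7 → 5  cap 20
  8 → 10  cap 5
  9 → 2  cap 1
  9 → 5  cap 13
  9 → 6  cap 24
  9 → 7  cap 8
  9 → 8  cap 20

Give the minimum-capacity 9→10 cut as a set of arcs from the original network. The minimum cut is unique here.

augment #1: 9→6→10 push 19
augment #2: 9→8→10 push 5
augment #3: 9→2→1→10 push 1
augment #4: 9→5→1→10 push 2
augment #5: 9→7→2→1→10 push 5
max flow = 32; residual-reachable set from 9 gives S-side
cut edges (S→T): {(2,1), (5,1), (6,10), (8,10)} total cap 32

Min-cut arcs: {(2,1), (5,1), (6,10), (8,10)} (total capacity 32)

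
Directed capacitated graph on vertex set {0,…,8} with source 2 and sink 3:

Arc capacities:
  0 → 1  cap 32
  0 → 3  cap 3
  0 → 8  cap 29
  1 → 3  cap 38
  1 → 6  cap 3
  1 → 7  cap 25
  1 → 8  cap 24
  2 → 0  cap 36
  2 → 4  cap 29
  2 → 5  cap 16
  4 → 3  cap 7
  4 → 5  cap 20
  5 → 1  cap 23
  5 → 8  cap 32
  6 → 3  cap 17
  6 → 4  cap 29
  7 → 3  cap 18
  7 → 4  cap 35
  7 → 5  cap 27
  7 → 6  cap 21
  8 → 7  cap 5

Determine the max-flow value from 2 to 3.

Maximum flow value: 70

augment #1: 2→0→3 bottleneck 3, total now 3
augment #2: 2→4→3 bottleneck 7, total now 10
augment #3: 2→0→1→3 bottleneck 32, total now 42
augment #4: 2→5→1→3 bottleneck 6, total now 48
augment #5: 2→0→8→7→3 bottleneck 1, total now 49
augment #6: 2→5→1→6→3 bottleneck 3, total now 52
augment #7: 2→5→1→7→3 bottleneck 7, total now 59
augment #8: 2→4→5→1→7→3 bottleneck 7, total now 66
augment #9: 2→4→5→8→7→3 bottleneck 3, total now 69
augment #10: 2→4→5→8→7→6→3 bottleneck 1, total now 70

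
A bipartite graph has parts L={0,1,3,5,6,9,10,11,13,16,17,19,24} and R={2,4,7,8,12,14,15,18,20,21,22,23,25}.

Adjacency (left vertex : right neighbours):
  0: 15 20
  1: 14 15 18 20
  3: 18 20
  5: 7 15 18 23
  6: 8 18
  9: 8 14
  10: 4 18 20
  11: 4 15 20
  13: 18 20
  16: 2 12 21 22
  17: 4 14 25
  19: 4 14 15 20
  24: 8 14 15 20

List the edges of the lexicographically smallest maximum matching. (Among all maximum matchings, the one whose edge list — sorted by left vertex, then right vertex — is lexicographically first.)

Lex-smallest maximum matching: {(0,15), (1,14), (3,18), (5,7), (6,8), (10,4), (11,20), (16,2), (17,25)}

|M| = 9 (so the lex-smallest maximum matching has 9 edges)
process left vertices in ascending order; for each, take the smallest-labelled available neighbour that still permits 9 edges overall, or leave it unmatched if none does
lex-smallest matching: {0-15, 1-14, 3-18, 5-7, 6-8, 10-4, 11-20, 16-2, 17-25}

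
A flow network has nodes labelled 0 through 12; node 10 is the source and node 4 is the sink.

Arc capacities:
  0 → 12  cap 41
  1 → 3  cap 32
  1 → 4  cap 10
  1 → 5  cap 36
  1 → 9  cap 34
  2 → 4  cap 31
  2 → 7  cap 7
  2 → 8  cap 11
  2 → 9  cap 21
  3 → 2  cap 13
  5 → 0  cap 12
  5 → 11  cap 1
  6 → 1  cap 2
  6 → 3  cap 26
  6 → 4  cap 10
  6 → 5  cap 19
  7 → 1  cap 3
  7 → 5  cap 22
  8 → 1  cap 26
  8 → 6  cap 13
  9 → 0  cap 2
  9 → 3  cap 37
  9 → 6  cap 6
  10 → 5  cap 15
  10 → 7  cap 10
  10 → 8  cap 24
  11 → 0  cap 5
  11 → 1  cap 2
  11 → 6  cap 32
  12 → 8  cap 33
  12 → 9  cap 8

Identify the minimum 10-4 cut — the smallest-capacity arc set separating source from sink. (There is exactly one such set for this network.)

Min-cut arcs: {(1,4), (3,2), (6,4)} (total capacity 33)

augment #1: 10→7→1→4 push 3
augment #2: 10→8→1→4 push 7
augment #3: 10→8→6→4 push 10
augment #4: 10→8→1→3→2→4 push 7
augment #5: 10→5→11→1→3→2→4 push 1
augment #6: 10→5→0→12→9→3→2→4 push 5
max flow = 33; residual-reachable set from 10 gives S-side
cut edges (S→T): {(1,4), (3,2), (6,4)} total cap 33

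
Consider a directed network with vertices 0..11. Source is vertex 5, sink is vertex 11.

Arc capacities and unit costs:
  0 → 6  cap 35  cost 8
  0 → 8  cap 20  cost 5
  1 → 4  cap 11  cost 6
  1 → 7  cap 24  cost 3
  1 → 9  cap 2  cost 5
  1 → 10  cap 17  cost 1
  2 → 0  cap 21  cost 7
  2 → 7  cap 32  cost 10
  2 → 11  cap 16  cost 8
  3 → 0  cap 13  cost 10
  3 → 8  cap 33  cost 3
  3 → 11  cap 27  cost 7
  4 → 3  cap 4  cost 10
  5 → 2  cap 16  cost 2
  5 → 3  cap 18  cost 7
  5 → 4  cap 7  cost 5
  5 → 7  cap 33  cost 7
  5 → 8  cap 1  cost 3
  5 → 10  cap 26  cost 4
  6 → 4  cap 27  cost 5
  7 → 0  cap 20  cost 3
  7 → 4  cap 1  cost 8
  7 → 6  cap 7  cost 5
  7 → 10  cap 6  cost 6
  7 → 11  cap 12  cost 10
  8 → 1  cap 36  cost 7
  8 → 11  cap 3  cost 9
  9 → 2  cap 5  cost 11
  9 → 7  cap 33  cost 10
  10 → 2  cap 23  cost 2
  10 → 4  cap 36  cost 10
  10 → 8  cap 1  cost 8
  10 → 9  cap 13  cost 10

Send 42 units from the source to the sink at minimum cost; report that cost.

shortest-cost path #1: 5→2→11 push 16 @ unit cost 10 (adds 160)
shortest-cost path #2: 5→8→11 push 1 @ unit cost 12 (adds 12)
shortest-cost path #3: 5→3→11 push 18 @ unit cost 14 (adds 252)
shortest-cost path #4: 5→7→11 push 7 @ unit cost 17 (adds 119)
total cost = 543

Minimum cost for 42 units: 543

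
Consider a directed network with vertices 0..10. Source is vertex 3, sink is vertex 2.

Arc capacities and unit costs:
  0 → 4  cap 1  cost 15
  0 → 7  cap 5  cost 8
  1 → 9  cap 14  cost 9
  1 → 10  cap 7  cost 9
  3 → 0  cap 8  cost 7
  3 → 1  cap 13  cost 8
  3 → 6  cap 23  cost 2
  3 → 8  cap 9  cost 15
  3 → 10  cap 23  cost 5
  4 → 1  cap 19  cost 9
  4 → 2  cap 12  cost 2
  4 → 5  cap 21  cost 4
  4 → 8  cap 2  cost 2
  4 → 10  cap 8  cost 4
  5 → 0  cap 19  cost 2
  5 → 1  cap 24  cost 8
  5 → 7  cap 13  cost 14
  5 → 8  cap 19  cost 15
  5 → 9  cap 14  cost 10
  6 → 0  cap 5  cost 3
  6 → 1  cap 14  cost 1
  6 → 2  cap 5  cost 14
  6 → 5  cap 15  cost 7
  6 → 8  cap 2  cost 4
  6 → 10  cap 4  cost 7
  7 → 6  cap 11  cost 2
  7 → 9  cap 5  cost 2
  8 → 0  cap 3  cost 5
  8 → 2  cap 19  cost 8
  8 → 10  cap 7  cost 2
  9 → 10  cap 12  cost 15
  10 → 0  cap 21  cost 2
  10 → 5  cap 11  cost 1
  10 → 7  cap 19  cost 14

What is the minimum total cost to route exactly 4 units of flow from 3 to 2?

Minimum cost for 4 units: 60

shortest-cost path #1: 3→6→8→2 push 2 @ unit cost 14 (adds 28)
shortest-cost path #2: 3→6→2 push 2 @ unit cost 16 (adds 32)
total cost = 60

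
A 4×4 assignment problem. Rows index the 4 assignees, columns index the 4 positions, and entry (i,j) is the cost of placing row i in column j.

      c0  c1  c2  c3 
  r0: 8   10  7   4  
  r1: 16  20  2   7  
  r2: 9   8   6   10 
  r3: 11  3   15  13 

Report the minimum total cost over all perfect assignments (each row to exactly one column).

Minimum assignment cost: 18

optimal assignment: row0→col3 (cost 4), row1→col2 (cost 2), row2→col0 (cost 9), row3→col1 (cost 3)
total = 4 + 2 + 9 + 3 = 18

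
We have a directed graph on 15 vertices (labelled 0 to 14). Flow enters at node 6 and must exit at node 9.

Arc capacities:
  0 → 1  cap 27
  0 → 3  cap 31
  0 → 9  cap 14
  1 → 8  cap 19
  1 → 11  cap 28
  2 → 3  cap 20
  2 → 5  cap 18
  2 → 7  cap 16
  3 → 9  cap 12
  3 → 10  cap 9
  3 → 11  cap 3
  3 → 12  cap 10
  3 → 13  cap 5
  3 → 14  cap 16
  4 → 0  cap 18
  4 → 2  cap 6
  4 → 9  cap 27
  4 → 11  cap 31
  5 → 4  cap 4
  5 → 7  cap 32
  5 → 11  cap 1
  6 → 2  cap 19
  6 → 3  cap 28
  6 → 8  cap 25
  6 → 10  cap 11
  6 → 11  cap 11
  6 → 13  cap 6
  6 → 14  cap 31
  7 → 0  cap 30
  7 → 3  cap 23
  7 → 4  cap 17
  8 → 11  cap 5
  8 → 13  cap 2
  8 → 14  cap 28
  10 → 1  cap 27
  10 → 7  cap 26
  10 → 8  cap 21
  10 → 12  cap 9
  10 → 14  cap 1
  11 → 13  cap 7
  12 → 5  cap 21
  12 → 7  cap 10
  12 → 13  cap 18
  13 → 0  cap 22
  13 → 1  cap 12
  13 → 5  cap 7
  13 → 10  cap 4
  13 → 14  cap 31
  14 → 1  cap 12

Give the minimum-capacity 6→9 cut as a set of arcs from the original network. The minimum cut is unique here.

Min-cut arcs: {(0,9), (3,9), (5,4), (7,4)} (total capacity 47)

augment #1: 6→3→9 push 12
augment #2: 6→13→0→9 push 6
augment #3: 6→2→5→4→9 push 4
augment #4: 6→2→7→0→9 push 8
augment #5: 6→2→7→4→9 push 7
augment #6: 6→10→7→4→9 push 10
max flow = 47; residual-reachable set from 6 gives S-side
cut edges (S→T): {(0,9), (3,9), (5,4), (7,4)} total cap 47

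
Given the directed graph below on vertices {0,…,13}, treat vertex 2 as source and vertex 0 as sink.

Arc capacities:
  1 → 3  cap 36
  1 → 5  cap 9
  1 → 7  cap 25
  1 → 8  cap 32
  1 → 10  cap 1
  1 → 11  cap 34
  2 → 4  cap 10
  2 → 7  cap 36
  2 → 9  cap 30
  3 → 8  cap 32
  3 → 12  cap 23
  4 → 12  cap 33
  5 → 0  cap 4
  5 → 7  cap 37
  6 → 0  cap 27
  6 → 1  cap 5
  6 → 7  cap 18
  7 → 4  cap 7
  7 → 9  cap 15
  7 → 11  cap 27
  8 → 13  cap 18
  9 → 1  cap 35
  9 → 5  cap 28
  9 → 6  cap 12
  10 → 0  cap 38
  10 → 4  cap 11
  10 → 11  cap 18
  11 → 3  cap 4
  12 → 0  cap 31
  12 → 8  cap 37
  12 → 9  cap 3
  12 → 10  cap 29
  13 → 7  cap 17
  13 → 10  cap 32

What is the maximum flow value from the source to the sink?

augment #1: 2→4→12→0 bottleneck 10, total now 10
augment #2: 2→9→5→0 bottleneck 4, total now 14
augment #3: 2→9→6→0 bottleneck 12, total now 26
augment #4: 2→7→4→12→0 bottleneck 7, total now 33
augment #5: 2→9→1→10→0 bottleneck 1, total now 34
augment #6: 2→7→11→3→12→0 bottleneck 4, total now 38
augment #7: 2→9→1→3→12→0 bottleneck 10, total now 48
augment #8: 2→9→1→3→12→10→0 bottleneck 3, total now 51
augment #9: 2→7→9→1→3→12→10→0 bottleneck 6, total now 57
augment #10: 2→7→9→1→8→13→10→0 bottleneck 9, total now 66

Maximum flow value: 66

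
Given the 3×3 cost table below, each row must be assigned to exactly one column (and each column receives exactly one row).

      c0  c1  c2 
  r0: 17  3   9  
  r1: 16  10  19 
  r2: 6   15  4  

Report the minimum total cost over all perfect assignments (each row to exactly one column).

Minimum assignment cost: 23

optimal assignment: row0→col1 (cost 3), row1→col0 (cost 16), row2→col2 (cost 4)
total = 3 + 16 + 4 = 23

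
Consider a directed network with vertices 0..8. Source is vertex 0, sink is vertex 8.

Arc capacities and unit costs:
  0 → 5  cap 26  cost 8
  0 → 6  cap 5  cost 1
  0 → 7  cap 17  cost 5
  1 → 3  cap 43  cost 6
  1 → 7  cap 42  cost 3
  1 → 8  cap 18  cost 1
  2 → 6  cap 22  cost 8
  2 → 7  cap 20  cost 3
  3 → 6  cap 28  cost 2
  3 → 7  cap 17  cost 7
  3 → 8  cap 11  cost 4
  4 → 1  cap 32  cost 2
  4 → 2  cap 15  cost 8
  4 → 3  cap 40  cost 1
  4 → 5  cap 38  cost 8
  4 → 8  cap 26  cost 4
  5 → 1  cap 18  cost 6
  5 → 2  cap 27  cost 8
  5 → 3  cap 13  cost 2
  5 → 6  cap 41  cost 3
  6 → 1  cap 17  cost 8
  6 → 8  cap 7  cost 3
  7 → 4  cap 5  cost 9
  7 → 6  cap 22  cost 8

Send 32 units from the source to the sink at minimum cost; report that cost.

shortest-cost path #1: 0→6→8 push 5 @ unit cost 4 (adds 20)
shortest-cost path #2: 0→5→6→8 push 2 @ unit cost 14 (adds 28)
shortest-cost path #3: 0→5→3→8 push 11 @ unit cost 14 (adds 154)
shortest-cost path #4: 0→5→1→8 push 13 @ unit cost 15 (adds 195)
shortest-cost path #5: 0→7→4→1→8 push 1 @ unit cost 17 (adds 17)
total cost = 414

Minimum cost for 32 units: 414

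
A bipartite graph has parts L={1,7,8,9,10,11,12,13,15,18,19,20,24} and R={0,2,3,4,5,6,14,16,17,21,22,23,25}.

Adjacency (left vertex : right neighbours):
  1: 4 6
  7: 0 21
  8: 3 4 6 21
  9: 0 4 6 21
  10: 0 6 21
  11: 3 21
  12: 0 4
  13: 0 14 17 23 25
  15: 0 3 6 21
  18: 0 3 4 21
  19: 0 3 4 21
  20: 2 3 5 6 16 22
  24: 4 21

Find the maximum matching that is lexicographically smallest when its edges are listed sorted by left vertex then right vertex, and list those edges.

|M| = 7 (so the lex-smallest maximum matching has 7 edges)
process left vertices in ascending order; for each, take the smallest-labelled available neighbour that still permits 7 edges overall, or leave it unmatched if none does
lex-smallest matching: {1-4, 7-0, 8-3, 9-6, 10-21, 13-14, 20-2}

Lex-smallest maximum matching: {(1,4), (7,0), (8,3), (9,6), (10,21), (13,14), (20,2)}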